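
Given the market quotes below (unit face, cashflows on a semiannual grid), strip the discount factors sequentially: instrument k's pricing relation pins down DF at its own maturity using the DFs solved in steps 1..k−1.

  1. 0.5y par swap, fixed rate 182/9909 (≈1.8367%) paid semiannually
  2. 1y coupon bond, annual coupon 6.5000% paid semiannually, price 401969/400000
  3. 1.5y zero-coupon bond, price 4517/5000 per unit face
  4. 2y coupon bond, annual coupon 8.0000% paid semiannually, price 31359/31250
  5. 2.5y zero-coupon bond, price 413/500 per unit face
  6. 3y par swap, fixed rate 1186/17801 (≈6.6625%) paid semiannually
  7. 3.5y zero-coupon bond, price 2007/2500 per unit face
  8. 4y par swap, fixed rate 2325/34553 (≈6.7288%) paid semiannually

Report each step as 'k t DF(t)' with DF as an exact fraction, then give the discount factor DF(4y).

1 1/2 9909/10000
2 1 9421/10000
3 3/2 4517/5000
4 2 4279/5000
5 5/2 413/500
6 3 8221/10000
7 7/2 2007/2500
8 4 307/400
DF(4y) = 307/400 ≈ 0.767500

step 1 [0.5y] swap r/2=91/9909: DF=(1 − 91/9909·(0))/(1+91/9909) = 9909/10000 ≈ 0.990900
step 2 [1y] bond c/2=13/400: DF=(401969/400000 − 13/400·(0.990900))/(1+13/400) = 9421/10000 ≈ 0.942100
step 3 [1.5y] zero: DF = P = 4517/5000 ≈ 0.903400
step 4 [2y] bond c/2=1/25: DF=(31359/31250 − 1/25·(0.990900+0.942100+0.903400))/(1+1/25) = 4279/5000 ≈ 0.855800
step 5 [2.5y] zero: DF = P = 413/500 ≈ 0.826000
step 6 [3y] swap r/2=593/17801: DF=(1 − 593/17801·(0.990900+0.942100+0.903400+0.855800+0.826000))/(1+593/17801) = 8221/10000 ≈ 0.822100
step 7 [3.5y] zero: DF = P = 2007/2500 ≈ 0.802800
step 8 [4y] swap r/2=2325/69106: DF=(1 − 2325/69106·(0.990900+0.942100+0.903400+0.855800+0.826000+0.822100+0.802800))/(1+2325/69106) = 307/400 ≈ 0.767500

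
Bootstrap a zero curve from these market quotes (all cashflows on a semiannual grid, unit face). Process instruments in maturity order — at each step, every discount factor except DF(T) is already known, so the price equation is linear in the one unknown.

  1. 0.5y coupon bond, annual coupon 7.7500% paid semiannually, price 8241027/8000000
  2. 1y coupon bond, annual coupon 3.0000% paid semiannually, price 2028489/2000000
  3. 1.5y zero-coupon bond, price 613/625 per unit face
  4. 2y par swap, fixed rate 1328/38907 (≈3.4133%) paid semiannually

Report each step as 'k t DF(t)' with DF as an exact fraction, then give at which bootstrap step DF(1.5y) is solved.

1 1/2 9917/10000
2 1 4923/5000
3 3/2 613/625
4 2 1167/1250
DF(1.5y) is solved at step 3

step 1 [0.5y] bond c/2=31/800: DF=(8241027/8000000 − 31/800·(0))/(1+31/800) = 9917/10000 ≈ 0.991700
step 2 [1y] bond c/2=3/200: DF=(2028489/2000000 − 3/200·(0.991700))/(1+3/200) = 4923/5000 ≈ 0.984600
step 3 [1.5y] zero: DF = P = 613/625 ≈ 0.980800
step 4 [2y] swap r/2=664/38907: DF=(1 − 664/38907·(0.991700+0.984600+0.980800))/(1+664/38907) = 1167/1250 ≈ 0.933600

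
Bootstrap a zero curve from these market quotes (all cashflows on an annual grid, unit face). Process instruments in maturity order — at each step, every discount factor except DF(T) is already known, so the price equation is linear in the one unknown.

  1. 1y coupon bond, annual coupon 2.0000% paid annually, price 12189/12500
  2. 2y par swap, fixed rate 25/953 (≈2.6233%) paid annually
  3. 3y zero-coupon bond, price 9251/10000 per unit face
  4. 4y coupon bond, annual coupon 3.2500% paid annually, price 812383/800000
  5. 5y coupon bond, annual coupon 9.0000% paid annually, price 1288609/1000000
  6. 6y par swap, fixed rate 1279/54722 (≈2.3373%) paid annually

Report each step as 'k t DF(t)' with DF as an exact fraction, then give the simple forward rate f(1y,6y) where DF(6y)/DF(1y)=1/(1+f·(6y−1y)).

1 1 239/250
2 2 19/20
3 3 9251/10000
4 4 559/625
5 5 4373/5000
6 6 8721/10000
f(1y,6y) = ((239/250)/(8721/10000) − 1)/(5) = 839/43605 ≈ 1.9241%

step 1 [1y] bond c/1=1/50: DF=(12189/12500 − 1/50·(0))/(1+1/50) = 239/250 ≈ 0.956000
step 2 [2y] swap r/1=25/953: DF=(1 − 25/953·(0.956000))/(1+25/953) = 19/20 ≈ 0.950000
step 3 [3y] zero: DF = P = 9251/10000 ≈ 0.925100
step 4 [4y] bond c/1=13/400: DF=(812383/800000 − 13/400·(0.956000+0.950000+0.925100))/(1+13/400) = 559/625 ≈ 0.894400
step 5 [5y] bond c/1=9/100: DF=(1288609/1000000 − 9/100·(0.956000+0.950000+0.925100+0.894400))/(1+9/100) = 4373/5000 ≈ 0.874600
step 6 [6y] swap r/1=1279/54722: DF=(1 − 1279/54722·(0.956000+0.950000+0.925100+0.894400+0.874600))/(1+1279/54722) = 8721/10000 ≈ 0.872100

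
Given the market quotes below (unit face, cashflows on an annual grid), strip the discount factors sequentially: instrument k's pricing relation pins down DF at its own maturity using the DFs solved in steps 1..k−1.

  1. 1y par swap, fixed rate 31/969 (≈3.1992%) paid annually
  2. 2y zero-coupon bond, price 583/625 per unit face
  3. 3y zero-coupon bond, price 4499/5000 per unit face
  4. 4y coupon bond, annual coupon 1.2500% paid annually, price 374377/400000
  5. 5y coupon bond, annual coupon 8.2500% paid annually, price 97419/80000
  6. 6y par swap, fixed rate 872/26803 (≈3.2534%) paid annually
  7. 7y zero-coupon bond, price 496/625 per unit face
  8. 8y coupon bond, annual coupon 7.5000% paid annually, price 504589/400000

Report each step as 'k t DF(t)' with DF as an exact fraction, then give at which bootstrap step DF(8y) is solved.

step 1 [1y] swap r/1=31/969: DF=(1 − 31/969·(0))/(1+31/969) = 969/1000 ≈ 0.969000
step 2 [2y] zero: DF = P = 583/625 ≈ 0.932800
step 3 [3y] zero: DF = P = 4499/5000 ≈ 0.899800
step 4 [4y] bond c/1=1/80: DF=(374377/400000 − 1/80·(0.969000+0.932800+0.899800))/(1+1/80) = 4449/5000 ≈ 0.889800
step 5 [5y] bond c/1=33/400: DF=(97419/80000 − 33/400·(0.969000+0.932800+0.899800+0.889800))/(1+33/400) = 2109/2500 ≈ 0.843600
step 6 [6y] swap r/1=872/26803: DF=(1 − 872/26803·(0.969000+0.932800+0.899800+0.889800+0.843600))/(1+872/26803) = 516/625 ≈ 0.825600
step 7 [7y] zero: DF = P = 496/625 ≈ 0.793600
step 8 [8y] bond c/1=3/40: DF=(504589/400000 − 3/40·(0.969000+0.932800+0.899800+0.889800+0.843600+0.825600+0.793600))/(1+3/40) = 7441/10000 ≈ 0.744100

1 1 969/1000
2 2 583/625
3 3 4499/5000
4 4 4449/5000
5 5 2109/2500
6 6 516/625
7 7 496/625
8 8 7441/10000
DF(8y) is solved at step 8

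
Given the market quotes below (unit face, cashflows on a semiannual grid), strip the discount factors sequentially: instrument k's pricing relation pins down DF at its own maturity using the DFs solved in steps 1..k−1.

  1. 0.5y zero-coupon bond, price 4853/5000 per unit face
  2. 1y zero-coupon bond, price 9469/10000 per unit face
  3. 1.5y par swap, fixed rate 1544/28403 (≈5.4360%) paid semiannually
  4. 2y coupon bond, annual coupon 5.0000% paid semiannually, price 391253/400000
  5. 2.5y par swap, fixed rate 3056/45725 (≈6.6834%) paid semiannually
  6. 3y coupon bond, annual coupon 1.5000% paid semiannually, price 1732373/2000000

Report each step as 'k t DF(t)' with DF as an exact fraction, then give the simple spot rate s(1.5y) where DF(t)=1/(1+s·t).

step 1 [0.5y] zero: DF = P = 4853/5000 ≈ 0.970600
step 2 [1y] zero: DF = P = 9469/10000 ≈ 0.946900
step 3 [1.5y] swap r/2=772/28403: DF=(1 − 772/28403·(0.970600+0.946900))/(1+772/28403) = 2307/2500 ≈ 0.922800
step 4 [2y] bond c/2=1/40: DF=(391253/400000 − 1/40·(0.970600+0.946900+0.922800))/(1+1/40) = 177/200 ≈ 0.885000
step 5 [2.5y] swap r/2=1528/45725: DF=(1 − 1528/45725·(0.970600+0.946900+0.922800+0.885000))/(1+1528/45725) = 1059/1250 ≈ 0.847200
step 6 [3y] bond c/2=3/400: DF=(1732373/2000000 − 3/400·(0.970600+0.946900+0.922800+0.885000+0.847200))/(1+3/400) = 8257/10000 ≈ 0.825700

1 1/2 4853/5000
2 1 9469/10000
3 3/2 2307/2500
4 2 177/200
5 5/2 1059/1250
6 3 8257/10000
s(1.5y) = (1/(2307/2500) − 1)/(3/2) = 386/6921 ≈ 5.5772%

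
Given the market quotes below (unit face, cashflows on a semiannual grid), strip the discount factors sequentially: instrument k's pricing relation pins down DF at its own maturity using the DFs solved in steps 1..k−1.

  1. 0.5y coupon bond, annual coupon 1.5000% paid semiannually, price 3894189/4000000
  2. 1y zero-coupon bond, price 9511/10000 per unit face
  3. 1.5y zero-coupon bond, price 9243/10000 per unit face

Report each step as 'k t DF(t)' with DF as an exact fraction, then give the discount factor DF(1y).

1 1/2 9663/10000
2 1 9511/10000
3 3/2 9243/10000
DF(1y) = 9511/10000 ≈ 0.951100

step 1 [0.5y] bond c/2=3/400: DF=(3894189/4000000 − 3/400·(0))/(1+3/400) = 9663/10000 ≈ 0.966300
step 2 [1y] zero: DF = P = 9511/10000 ≈ 0.951100
step 3 [1.5y] zero: DF = P = 9243/10000 ≈ 0.924300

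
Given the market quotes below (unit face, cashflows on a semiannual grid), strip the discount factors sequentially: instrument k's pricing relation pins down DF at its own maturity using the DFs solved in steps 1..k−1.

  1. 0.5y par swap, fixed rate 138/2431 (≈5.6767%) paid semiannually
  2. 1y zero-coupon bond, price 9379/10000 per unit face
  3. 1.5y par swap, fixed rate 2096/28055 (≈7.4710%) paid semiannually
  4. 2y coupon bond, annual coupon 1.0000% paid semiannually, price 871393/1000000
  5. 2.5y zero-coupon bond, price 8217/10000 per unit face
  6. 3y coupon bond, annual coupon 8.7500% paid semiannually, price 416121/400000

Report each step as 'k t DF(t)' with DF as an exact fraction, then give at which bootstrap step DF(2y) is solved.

1 1/2 2431/2500
2 1 9379/10000
3 3/2 1119/1250
4 2 8531/10000
5 5/2 8217/10000
6 3 8089/10000
DF(2y) is solved at step 4

step 1 [0.5y] swap r/2=69/2431: DF=(1 − 69/2431·(0))/(1+69/2431) = 2431/2500 ≈ 0.972400
step 2 [1y] zero: DF = P = 9379/10000 ≈ 0.937900
step 3 [1.5y] swap r/2=1048/28055: DF=(1 − 1048/28055·(0.972400+0.937900))/(1+1048/28055) = 1119/1250 ≈ 0.895200
step 4 [2y] bond c/2=1/200: DF=(871393/1000000 − 1/200·(0.972400+0.937900+0.895200))/(1+1/200) = 8531/10000 ≈ 0.853100
step 5 [2.5y] zero: DF = P = 8217/10000 ≈ 0.821700
step 6 [3y] bond c/2=7/160: DF=(416121/400000 − 7/160·(0.972400+0.937900+0.895200+0.853100+0.821700))/(1+7/160) = 8089/10000 ≈ 0.808900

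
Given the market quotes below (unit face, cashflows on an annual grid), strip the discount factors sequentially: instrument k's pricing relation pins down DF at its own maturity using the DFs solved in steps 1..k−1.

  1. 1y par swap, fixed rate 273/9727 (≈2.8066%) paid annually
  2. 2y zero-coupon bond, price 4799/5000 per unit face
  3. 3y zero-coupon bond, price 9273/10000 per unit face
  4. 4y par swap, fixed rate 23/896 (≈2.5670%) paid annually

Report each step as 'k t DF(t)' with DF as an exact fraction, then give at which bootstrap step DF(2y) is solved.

step 1 [1y] swap r/1=273/9727: DF=(1 − 273/9727·(0))/(1+273/9727) = 9727/10000 ≈ 0.972700
step 2 [2y] zero: DF = P = 4799/5000 ≈ 0.959800
step 3 [3y] zero: DF = P = 9273/10000 ≈ 0.927300
step 4 [4y] swap r/1=23/896: DF=(1 − 23/896·(0.972700+0.959800+0.927300))/(1+23/896) = 4517/5000 ≈ 0.903400

1 1 9727/10000
2 2 4799/5000
3 3 9273/10000
4 4 4517/5000
DF(2y) is solved at step 2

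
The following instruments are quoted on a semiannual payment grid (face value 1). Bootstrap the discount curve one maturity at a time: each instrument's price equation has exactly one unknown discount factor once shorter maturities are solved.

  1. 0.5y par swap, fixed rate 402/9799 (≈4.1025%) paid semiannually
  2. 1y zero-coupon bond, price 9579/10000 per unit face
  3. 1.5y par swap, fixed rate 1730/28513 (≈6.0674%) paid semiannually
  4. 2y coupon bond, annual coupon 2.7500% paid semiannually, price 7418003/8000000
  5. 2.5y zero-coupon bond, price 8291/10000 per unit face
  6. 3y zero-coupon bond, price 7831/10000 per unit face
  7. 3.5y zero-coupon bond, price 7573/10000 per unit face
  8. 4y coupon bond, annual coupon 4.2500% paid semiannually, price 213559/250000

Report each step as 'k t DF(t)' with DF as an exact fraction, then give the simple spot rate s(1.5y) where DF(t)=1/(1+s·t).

1 1/2 9799/10000
2 1 9579/10000
3 3/2 1827/2000
4 2 219/250
5 5/2 8291/10000
6 3 7831/10000
7 7/2 7573/10000
8 4 887/1250
s(1.5y) = (1/(1827/2000) − 1)/(3/2) = 346/5481 ≈ 6.3127%

step 1 [0.5y] swap r/2=201/9799: DF=(1 − 201/9799·(0))/(1+201/9799) = 9799/10000 ≈ 0.979900
step 2 [1y] zero: DF = P = 9579/10000 ≈ 0.957900
step 3 [1.5y] swap r/2=865/28513: DF=(1 − 865/28513·(0.979900+0.957900))/(1+865/28513) = 1827/2000 ≈ 0.913500
step 4 [2y] bond c/2=11/800: DF=(7418003/8000000 − 11/800·(0.979900+0.957900+0.913500))/(1+11/800) = 219/250 ≈ 0.876000
step 5 [2.5y] zero: DF = P = 8291/10000 ≈ 0.829100
step 6 [3y] zero: DF = P = 7831/10000 ≈ 0.783100
step 7 [3.5y] zero: DF = P = 7573/10000 ≈ 0.757300
step 8 [4y] bond c/2=17/800: DF=(213559/250000 − 17/800·(0.979900+0.957900+0.913500+0.876000+0.829100+0.783100+0.757300))/(1+17/800) = 887/1250 ≈ 0.709600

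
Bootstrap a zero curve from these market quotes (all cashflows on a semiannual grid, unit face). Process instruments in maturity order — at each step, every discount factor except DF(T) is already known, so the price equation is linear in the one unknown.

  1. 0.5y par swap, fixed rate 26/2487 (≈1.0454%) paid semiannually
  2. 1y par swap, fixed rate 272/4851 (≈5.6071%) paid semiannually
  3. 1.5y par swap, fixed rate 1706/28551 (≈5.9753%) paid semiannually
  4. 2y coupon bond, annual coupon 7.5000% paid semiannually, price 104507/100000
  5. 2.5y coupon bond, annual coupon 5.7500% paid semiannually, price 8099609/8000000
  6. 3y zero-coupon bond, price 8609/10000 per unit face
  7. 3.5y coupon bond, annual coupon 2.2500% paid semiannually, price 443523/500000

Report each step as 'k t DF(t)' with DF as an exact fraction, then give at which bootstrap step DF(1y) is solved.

step 1 [0.5y] swap r/2=13/2487: DF=(1 − 13/2487·(0))/(1+13/2487) = 2487/2500 ≈ 0.994800
step 2 [1y] swap r/2=136/4851: DF=(1 − 136/4851·(0.994800))/(1+136/4851) = 591/625 ≈ 0.945600
step 3 [1.5y] swap r/2=853/28551: DF=(1 − 853/28551·(0.994800+0.945600))/(1+853/28551) = 9147/10000 ≈ 0.914700
step 4 [2y] bond c/2=3/80: DF=(104507/100000 − 3/80·(0.994800+0.945600+0.914700))/(1+3/80) = 9041/10000 ≈ 0.904100
step 5 [2.5y] bond c/2=23/800: DF=(8099609/8000000 − 23/800·(0.994800+0.945600+0.914700+0.904100))/(1+23/800) = 8791/10000 ≈ 0.879100
step 6 [3y] zero: DF = P = 8609/10000 ≈ 0.860900
step 7 [3.5y] bond c/2=9/800: DF=(443523/500000 − 9/800·(0.994800+0.945600+0.914700+0.904100+0.879100+0.860900))/(1+9/800) = 102/125 ≈ 0.816000

1 1/2 2487/2500
2 1 591/625
3 3/2 9147/10000
4 2 9041/10000
5 5/2 8791/10000
6 3 8609/10000
7 7/2 102/125
DF(1y) is solved at step 2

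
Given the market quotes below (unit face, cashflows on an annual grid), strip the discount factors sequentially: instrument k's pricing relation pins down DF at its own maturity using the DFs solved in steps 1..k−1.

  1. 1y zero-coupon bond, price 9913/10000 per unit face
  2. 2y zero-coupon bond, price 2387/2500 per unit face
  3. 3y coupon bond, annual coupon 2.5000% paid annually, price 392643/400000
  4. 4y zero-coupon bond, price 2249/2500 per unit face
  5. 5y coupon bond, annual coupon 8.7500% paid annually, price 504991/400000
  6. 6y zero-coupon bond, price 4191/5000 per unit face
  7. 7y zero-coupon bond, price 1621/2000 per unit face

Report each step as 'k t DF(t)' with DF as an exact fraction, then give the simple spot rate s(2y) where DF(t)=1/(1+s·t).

step 1 [1y] zero: DF = P = 9913/10000 ≈ 0.991300
step 2 [2y] zero: DF = P = 2387/2500 ≈ 0.954800
step 3 [3y] bond c/1=1/40: DF=(392643/400000 − 1/40·(0.991300+0.954800))/(1+1/40) = 4551/5000 ≈ 0.910200
step 4 [4y] zero: DF = P = 2249/2500 ≈ 0.899600
step 5 [5y] bond c/1=7/80: DF=(504991/400000 − 7/80·(0.991300+0.954800+0.910200+0.899600))/(1+7/80) = 8587/10000 ≈ 0.858700
step 6 [6y] zero: DF = P = 4191/5000 ≈ 0.838200
step 7 [7y] zero: DF = P = 1621/2000 ≈ 0.810500

1 1 9913/10000
2 2 2387/2500
3 3 4551/5000
4 4 2249/2500
5 5 8587/10000
6 6 4191/5000
7 7 1621/2000
s(2y) = (1/(2387/2500) − 1)/(2) = 113/4774 ≈ 2.3670%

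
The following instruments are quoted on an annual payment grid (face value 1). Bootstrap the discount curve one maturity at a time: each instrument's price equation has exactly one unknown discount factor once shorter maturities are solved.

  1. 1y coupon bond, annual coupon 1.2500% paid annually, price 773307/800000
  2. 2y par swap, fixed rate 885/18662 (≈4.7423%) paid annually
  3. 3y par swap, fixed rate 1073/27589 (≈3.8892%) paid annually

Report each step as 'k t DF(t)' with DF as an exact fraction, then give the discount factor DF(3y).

step 1 [1y] bond c/1=1/80: DF=(773307/800000 − 1/80·(0))/(1+1/80) = 9547/10000 ≈ 0.954700
step 2 [2y] swap r/1=885/18662: DF=(1 − 885/18662·(0.954700))/(1+885/18662) = 1823/2000 ≈ 0.911500
step 3 [3y] swap r/1=1073/27589: DF=(1 − 1073/27589·(0.954700+0.911500))/(1+1073/27589) = 8927/10000 ≈ 0.892700

1 1 9547/10000
2 2 1823/2000
3 3 8927/10000
DF(3y) = 8927/10000 ≈ 0.892700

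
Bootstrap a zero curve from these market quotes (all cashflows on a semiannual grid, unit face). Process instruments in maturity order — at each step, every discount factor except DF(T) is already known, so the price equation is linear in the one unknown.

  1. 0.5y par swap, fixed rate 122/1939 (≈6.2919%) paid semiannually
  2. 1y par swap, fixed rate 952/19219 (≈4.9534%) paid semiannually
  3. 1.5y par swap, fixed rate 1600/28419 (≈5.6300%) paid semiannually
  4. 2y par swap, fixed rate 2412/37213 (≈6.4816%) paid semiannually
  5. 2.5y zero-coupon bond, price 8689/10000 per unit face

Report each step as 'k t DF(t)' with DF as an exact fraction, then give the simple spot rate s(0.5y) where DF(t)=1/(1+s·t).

1 1/2 1939/2000
2 1 2381/2500
3 3/2 23/25
4 2 4397/5000
5 5/2 8689/10000
s(0.5y) = (1/(1939/2000) − 1)/(1/2) = 122/1939 ≈ 6.2919%

step 1 [0.5y] swap r/2=61/1939: DF=(1 − 61/1939·(0))/(1+61/1939) = 1939/2000 ≈ 0.969500
step 2 [1y] swap r/2=476/19219: DF=(1 − 476/19219·(0.969500))/(1+476/19219) = 2381/2500 ≈ 0.952400
step 3 [1.5y] swap r/2=800/28419: DF=(1 − 800/28419·(0.969500+0.952400))/(1+800/28419) = 23/25 ≈ 0.920000
step 4 [2y] swap r/2=1206/37213: DF=(1 − 1206/37213·(0.969500+0.952400+0.920000))/(1+1206/37213) = 4397/5000 ≈ 0.879400
step 5 [2.5y] zero: DF = P = 8689/10000 ≈ 0.868900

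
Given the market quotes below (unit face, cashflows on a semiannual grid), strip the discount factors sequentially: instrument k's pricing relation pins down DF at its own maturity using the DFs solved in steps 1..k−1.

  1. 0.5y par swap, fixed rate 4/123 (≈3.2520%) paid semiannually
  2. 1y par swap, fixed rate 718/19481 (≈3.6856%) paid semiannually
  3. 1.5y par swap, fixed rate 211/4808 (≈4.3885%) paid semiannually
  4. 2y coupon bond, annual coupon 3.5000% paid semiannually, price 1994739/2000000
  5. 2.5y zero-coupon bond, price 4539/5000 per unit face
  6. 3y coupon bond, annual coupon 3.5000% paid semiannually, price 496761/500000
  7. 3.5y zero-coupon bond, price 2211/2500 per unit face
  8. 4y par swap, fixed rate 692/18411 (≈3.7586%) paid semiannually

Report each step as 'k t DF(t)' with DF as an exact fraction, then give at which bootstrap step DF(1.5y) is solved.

1 1/2 123/125
2 1 9641/10000
3 3/2 9367/10000
4 2 4653/5000
5 5/2 4539/5000
6 3 1119/1250
7 7/2 2211/2500
8 4 1077/1250
DF(1.5y) is solved at step 3

step 1 [0.5y] swap r/2=2/123: DF=(1 − 2/123·(0))/(1+2/123) = 123/125 ≈ 0.984000
step 2 [1y] swap r/2=359/19481: DF=(1 − 359/19481·(0.984000))/(1+359/19481) = 9641/10000 ≈ 0.964100
step 3 [1.5y] swap r/2=211/9616: DF=(1 − 211/9616·(0.984000+0.964100))/(1+211/9616) = 9367/10000 ≈ 0.936700
step 4 [2y] bond c/2=7/400: DF=(1994739/2000000 − 7/400·(0.984000+0.964100+0.936700))/(1+7/400) = 4653/5000 ≈ 0.930600
step 5 [2.5y] zero: DF = P = 4539/5000 ≈ 0.907800
step 6 [3y] bond c/2=7/400: DF=(496761/500000 − 7/400·(0.984000+0.964100+0.936700+0.930600+0.907800))/(1+7/400) = 1119/1250 ≈ 0.895200
step 7 [3.5y] zero: DF = P = 2211/2500 ≈ 0.884400
step 8 [4y] swap r/2=346/18411: DF=(1 − 346/18411·(0.984000+0.964100+0.936700+0.930600+0.907800+0.895200+0.884400))/(1+346/18411) = 1077/1250 ≈ 0.861600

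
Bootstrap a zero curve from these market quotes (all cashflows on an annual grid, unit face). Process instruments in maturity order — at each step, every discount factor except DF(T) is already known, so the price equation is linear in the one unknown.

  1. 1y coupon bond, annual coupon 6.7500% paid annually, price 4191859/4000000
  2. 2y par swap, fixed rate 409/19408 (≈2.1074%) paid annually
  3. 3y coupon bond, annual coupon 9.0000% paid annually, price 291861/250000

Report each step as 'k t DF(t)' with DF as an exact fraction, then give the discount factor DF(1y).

step 1 [1y] bond c/1=27/400: DF=(4191859/4000000 − 27/400·(0))/(1+27/400) = 9817/10000 ≈ 0.981700
step 2 [2y] swap r/1=409/19408: DF=(1 − 409/19408·(0.981700))/(1+409/19408) = 9591/10000 ≈ 0.959100
step 3 [3y] bond c/1=9/100: DF=(291861/250000 − 9/100·(0.981700+0.959100))/(1+9/100) = 2277/2500 ≈ 0.910800

1 1 9817/10000
2 2 9591/10000
3 3 2277/2500
DF(1y) = 9817/10000 ≈ 0.981700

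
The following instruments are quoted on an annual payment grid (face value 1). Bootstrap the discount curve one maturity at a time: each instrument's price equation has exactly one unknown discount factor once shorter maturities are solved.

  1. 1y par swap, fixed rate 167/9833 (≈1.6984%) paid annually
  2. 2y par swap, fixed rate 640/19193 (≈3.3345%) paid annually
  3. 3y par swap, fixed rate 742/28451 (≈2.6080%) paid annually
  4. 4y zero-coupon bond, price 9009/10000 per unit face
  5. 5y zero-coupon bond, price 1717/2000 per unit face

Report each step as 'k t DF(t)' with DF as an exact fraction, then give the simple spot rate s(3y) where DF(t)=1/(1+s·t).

step 1 [1y] swap r/1=167/9833: DF=(1 − 167/9833·(0))/(1+167/9833) = 9833/10000 ≈ 0.983300
step 2 [2y] swap r/1=640/19193: DF=(1 − 640/19193·(0.983300))/(1+640/19193) = 117/125 ≈ 0.936000
step 3 [3y] swap r/1=742/28451: DF=(1 − 742/28451·(0.983300+0.936000))/(1+742/28451) = 4629/5000 ≈ 0.925800
step 4 [4y] zero: DF = P = 9009/10000 ≈ 0.900900
step 5 [5y] zero: DF = P = 1717/2000 ≈ 0.858500

1 1 9833/10000
2 2 117/125
3 3 4629/5000
4 4 9009/10000
5 5 1717/2000
s(3y) = (1/(4629/5000) − 1)/(3) = 371/13887 ≈ 2.6716%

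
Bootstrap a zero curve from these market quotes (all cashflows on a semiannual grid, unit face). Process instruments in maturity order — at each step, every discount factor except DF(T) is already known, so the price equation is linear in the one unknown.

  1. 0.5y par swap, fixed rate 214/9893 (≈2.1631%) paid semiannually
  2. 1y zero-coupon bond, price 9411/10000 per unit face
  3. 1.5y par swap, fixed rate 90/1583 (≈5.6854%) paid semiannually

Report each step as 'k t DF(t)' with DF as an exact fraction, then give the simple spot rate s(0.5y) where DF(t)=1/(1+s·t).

1 1/2 9893/10000
2 1 9411/10000
3 3/2 919/1000
s(0.5y) = (1/(9893/10000) − 1)/(1/2) = 214/9893 ≈ 2.1631%

step 1 [0.5y] swap r/2=107/9893: DF=(1 − 107/9893·(0))/(1+107/9893) = 9893/10000 ≈ 0.989300
step 2 [1y] zero: DF = P = 9411/10000 ≈ 0.941100
step 3 [1.5y] swap r/2=45/1583: DF=(1 − 45/1583·(0.989300+0.941100))/(1+45/1583) = 919/1000 ≈ 0.919000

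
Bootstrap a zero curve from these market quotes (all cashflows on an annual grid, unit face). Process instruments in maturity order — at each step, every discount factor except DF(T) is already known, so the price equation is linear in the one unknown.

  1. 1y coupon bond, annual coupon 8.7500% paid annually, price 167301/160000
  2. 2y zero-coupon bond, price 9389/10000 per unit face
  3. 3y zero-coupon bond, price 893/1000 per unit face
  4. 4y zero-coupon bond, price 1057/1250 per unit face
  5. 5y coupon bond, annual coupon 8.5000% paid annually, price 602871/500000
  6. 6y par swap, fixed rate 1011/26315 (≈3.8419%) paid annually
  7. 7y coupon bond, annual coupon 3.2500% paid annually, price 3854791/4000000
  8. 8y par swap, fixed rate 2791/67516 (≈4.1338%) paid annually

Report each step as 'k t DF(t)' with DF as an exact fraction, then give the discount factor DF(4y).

step 1 [1y] bond c/1=7/80: DF=(167301/160000 − 7/80·(0))/(1+7/80) = 1923/2000 ≈ 0.961500
step 2 [2y] zero: DF = P = 9389/10000 ≈ 0.938900
step 3 [3y] zero: DF = P = 893/1000 ≈ 0.893000
step 4 [4y] zero: DF = P = 1057/1250 ≈ 0.845600
step 5 [5y] bond c/1=17/200: DF=(602871/500000 − 17/200·(0.961500+0.938900+0.893000+0.845600))/(1+17/200) = 4131/5000 ≈ 0.826200
step 6 [6y] swap r/1=1011/26315: DF=(1 − 1011/26315·(0.961500+0.938900+0.893000+0.845600+0.826200))/(1+1011/26315) = 3989/5000 ≈ 0.797800
step 7 [7y] bond c/1=13/400: DF=(3854791/4000000 − 13/400·(0.961500+0.938900+0.893000+0.845600+0.826200+0.797800))/(1+13/400) = 7677/10000 ≈ 0.767700
step 8 [8y] swap r/1=2791/67516: DF=(1 − 2791/67516·(0.961500+0.938900+0.893000+0.845600+0.826200+0.797800+0.767700))/(1+2791/67516) = 7209/10000 ≈ 0.720900

1 1 1923/2000
2 2 9389/10000
3 3 893/1000
4 4 1057/1250
5 5 4131/5000
6 6 3989/5000
7 7 7677/10000
8 8 7209/10000
DF(4y) = 1057/1250 ≈ 0.845600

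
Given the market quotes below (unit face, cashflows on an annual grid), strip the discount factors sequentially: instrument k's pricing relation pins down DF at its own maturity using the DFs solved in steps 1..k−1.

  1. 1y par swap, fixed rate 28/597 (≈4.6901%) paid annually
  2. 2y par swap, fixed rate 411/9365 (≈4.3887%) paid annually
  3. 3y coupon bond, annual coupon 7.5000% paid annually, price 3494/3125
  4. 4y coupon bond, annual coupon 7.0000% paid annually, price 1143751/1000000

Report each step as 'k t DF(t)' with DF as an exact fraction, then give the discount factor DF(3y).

step 1 [1y] swap r/1=28/597: DF=(1 − 28/597·(0))/(1+28/597) = 597/625 ≈ 0.955200
step 2 [2y] swap r/1=411/9365: DF=(1 − 411/9365·(0.955200))/(1+411/9365) = 4589/5000 ≈ 0.917800
step 3 [3y] bond c/1=3/40: DF=(3494/3125 − 3/40·(0.955200+0.917800))/(1+3/40) = 4547/5000 ≈ 0.909400
step 4 [4y] bond c/1=7/100: DF=(1143751/1000000 − 7/100·(0.955200+0.917800+0.909400))/(1+7/100) = 8869/10000 ≈ 0.886900

1 1 597/625
2 2 4589/5000
3 3 4547/5000
4 4 8869/10000
DF(3y) = 4547/5000 ≈ 0.909400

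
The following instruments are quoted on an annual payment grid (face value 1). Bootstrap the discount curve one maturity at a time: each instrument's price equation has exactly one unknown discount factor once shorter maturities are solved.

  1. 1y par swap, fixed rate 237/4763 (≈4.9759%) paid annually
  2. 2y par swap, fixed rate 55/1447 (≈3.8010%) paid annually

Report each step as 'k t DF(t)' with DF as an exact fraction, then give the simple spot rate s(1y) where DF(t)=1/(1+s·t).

step 1 [1y] swap r/1=237/4763: DF=(1 − 237/4763·(0))/(1+237/4763) = 4763/5000 ≈ 0.952600
step 2 [2y] swap r/1=55/1447: DF=(1 − 55/1447·(0.952600))/(1+55/1447) = 1857/2000 ≈ 0.928500

1 1 4763/5000
2 2 1857/2000
s(1y) = (1/(4763/5000) − 1)/(1) = 237/4763 ≈ 4.9759%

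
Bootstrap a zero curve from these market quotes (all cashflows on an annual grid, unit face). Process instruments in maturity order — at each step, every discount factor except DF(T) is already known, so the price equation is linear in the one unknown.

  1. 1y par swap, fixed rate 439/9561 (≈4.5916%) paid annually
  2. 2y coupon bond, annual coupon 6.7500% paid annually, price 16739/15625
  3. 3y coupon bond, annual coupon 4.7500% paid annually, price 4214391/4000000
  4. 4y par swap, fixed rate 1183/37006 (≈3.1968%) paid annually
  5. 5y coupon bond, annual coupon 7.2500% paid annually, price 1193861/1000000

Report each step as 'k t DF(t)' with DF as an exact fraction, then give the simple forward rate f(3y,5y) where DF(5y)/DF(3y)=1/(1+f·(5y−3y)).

1 1 9561/10000
2 2 9431/10000
3 3 9197/10000
4 4 8817/10000
5 5 863/1000
f(3y,5y) = ((9197/10000)/(863/1000) − 1)/(2) = 567/17260 ≈ 3.2851%

step 1 [1y] swap r/1=439/9561: DF=(1 − 439/9561·(0))/(1+439/9561) = 9561/10000 ≈ 0.956100
step 2 [2y] bond c/1=27/400: DF=(16739/15625 − 27/400·(0.956100))/(1+27/400) = 9431/10000 ≈ 0.943100
step 3 [3y] bond c/1=19/400: DF=(4214391/4000000 − 19/400·(0.956100+0.943100))/(1+19/400) = 9197/10000 ≈ 0.919700
step 4 [4y] swap r/1=1183/37006: DF=(1 − 1183/37006·(0.956100+0.943100+0.919700))/(1+1183/37006) = 8817/10000 ≈ 0.881700
step 5 [5y] bond c/1=29/400: DF=(1193861/1000000 − 29/400·(0.956100+0.943100+0.919700+0.881700))/(1+29/400) = 863/1000 ≈ 0.863000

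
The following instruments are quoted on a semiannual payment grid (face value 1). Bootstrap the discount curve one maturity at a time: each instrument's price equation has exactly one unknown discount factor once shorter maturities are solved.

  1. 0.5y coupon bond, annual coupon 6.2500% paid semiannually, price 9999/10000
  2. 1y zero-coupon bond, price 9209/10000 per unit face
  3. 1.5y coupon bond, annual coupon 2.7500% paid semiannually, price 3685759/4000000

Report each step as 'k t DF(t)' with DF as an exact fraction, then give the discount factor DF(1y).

1 1/2 606/625
2 1 9209/10000
3 3/2 8833/10000
DF(1y) = 9209/10000 ≈ 0.920900

step 1 [0.5y] bond c/2=1/32: DF=(9999/10000 − 1/32·(0))/(1+1/32) = 606/625 ≈ 0.969600
step 2 [1y] zero: DF = P = 9209/10000 ≈ 0.920900
step 3 [1.5y] bond c/2=11/800: DF=(3685759/4000000 − 11/800·(0.969600+0.920900))/(1+11/800) = 8833/10000 ≈ 0.883300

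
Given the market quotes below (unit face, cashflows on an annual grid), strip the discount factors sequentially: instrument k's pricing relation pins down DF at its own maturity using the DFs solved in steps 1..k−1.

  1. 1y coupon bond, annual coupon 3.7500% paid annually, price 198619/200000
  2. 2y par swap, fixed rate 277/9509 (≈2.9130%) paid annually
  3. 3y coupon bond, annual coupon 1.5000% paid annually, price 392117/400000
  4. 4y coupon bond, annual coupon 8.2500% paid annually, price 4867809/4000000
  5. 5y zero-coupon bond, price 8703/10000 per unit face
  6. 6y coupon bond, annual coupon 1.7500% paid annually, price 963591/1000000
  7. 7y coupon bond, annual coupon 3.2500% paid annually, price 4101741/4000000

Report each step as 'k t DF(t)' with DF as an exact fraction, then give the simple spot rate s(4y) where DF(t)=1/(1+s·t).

1 1 2393/2500
2 2 4723/5000
3 3 9377/10000
4 4 4539/5000
5 5 8703/10000
6 6 2169/2500
7 7 1641/2000
s(4y) = (1/(4539/5000) − 1)/(4) = 461/18156 ≈ 2.5391%

step 1 [1y] bond c/1=3/80: DF=(198619/200000 − 3/80·(0))/(1+3/80) = 2393/2500 ≈ 0.957200
step 2 [2y] swap r/1=277/9509: DF=(1 − 277/9509·(0.957200))/(1+277/9509) = 4723/5000 ≈ 0.944600
step 3 [3y] bond c/1=3/200: DF=(392117/400000 − 3/200·(0.957200+0.944600))/(1+3/200) = 9377/10000 ≈ 0.937700
step 4 [4y] bond c/1=33/400: DF=(4867809/4000000 − 33/400·(0.957200+0.944600+0.937700))/(1+33/400) = 4539/5000 ≈ 0.907800
step 5 [5y] zero: DF = P = 8703/10000 ≈ 0.870300
step 6 [6y] bond c/1=7/400: DF=(963591/1000000 − 7/400·(0.957200+0.944600+0.937700+0.907800+0.870300))/(1+7/400) = 2169/2500 ≈ 0.867600
step 7 [7y] bond c/1=13/400: DF=(4101741/4000000 − 13/400·(0.957200+0.944600+0.937700+0.907800+0.870300+0.867600))/(1+13/400) = 1641/2000 ≈ 0.820500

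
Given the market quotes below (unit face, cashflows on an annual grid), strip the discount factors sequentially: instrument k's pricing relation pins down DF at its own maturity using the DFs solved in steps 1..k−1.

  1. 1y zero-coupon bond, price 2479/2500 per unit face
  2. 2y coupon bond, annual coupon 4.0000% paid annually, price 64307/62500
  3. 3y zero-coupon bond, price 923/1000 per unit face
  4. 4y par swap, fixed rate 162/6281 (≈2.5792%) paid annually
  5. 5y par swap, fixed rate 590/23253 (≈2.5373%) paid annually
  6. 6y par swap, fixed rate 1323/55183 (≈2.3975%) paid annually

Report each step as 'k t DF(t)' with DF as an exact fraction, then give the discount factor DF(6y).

1 1 2479/2500
2 2 1189/1250
3 3 923/1000
4 4 2257/2500
5 5 441/500
6 6 8677/10000
DF(6y) = 8677/10000 ≈ 0.867700

step 1 [1y] zero: DF = P = 2479/2500 ≈ 0.991600
step 2 [2y] bond c/1=1/25: DF=(64307/62500 − 1/25·(0.991600))/(1+1/25) = 1189/1250 ≈ 0.951200
step 3 [3y] zero: DF = P = 923/1000 ≈ 0.923000
step 4 [4y] swap r/1=162/6281: DF=(1 − 162/6281·(0.991600+0.951200+0.923000))/(1+162/6281) = 2257/2500 ≈ 0.902800
step 5 [5y] swap r/1=590/23253: DF=(1 − 590/23253·(0.991600+0.951200+0.923000+0.902800))/(1+590/23253) = 441/500 ≈ 0.882000
step 6 [6y] swap r/1=1323/55183: DF=(1 − 1323/55183·(0.991600+0.951200+0.923000+0.902800+0.882000))/(1+1323/55183) = 8677/10000 ≈ 0.867700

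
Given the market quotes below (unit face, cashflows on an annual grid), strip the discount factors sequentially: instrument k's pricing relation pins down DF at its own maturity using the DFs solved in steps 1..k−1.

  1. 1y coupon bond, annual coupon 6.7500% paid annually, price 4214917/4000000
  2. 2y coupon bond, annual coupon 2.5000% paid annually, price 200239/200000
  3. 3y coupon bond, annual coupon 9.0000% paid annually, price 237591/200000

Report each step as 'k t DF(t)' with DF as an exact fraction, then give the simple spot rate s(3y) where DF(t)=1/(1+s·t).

1 1 9871/10000
2 2 9527/10000
3 3 9297/10000
s(3y) = (1/(9297/10000) − 1)/(3) = 703/27891 ≈ 2.5205%

step 1 [1y] bond c/1=27/400: DF=(4214917/4000000 − 27/400·(0))/(1+27/400) = 9871/10000 ≈ 0.987100
step 2 [2y] bond c/1=1/40: DF=(200239/200000 − 1/40·(0.987100))/(1+1/40) = 9527/10000 ≈ 0.952700
step 3 [3y] bond c/1=9/100: DF=(237591/200000 − 9/100·(0.987100+0.952700))/(1+9/100) = 9297/10000 ≈ 0.929700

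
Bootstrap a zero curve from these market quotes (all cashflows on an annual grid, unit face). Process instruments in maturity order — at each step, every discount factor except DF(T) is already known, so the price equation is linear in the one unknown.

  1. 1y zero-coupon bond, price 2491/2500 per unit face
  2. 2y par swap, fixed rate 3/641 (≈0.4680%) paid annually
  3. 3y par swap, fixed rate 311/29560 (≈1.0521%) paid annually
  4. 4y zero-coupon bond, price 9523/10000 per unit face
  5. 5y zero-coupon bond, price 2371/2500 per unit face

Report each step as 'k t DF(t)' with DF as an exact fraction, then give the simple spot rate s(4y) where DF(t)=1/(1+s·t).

1 1 2491/2500
2 2 9907/10000
3 3 9689/10000
4 4 9523/10000
5 5 2371/2500
s(4y) = (1/(9523/10000) − 1)/(4) = 477/38092 ≈ 1.2522%

step 1 [1y] zero: DF = P = 2491/2500 ≈ 0.996400
step 2 [2y] swap r/1=3/641: DF=(1 − 3/641·(0.996400))/(1+3/641) = 9907/10000 ≈ 0.990700
step 3 [3y] swap r/1=311/29560: DF=(1 − 311/29560·(0.996400+0.990700))/(1+311/29560) = 9689/10000 ≈ 0.968900
step 4 [4y] zero: DF = P = 9523/10000 ≈ 0.952300
step 5 [5y] zero: DF = P = 2371/2500 ≈ 0.948400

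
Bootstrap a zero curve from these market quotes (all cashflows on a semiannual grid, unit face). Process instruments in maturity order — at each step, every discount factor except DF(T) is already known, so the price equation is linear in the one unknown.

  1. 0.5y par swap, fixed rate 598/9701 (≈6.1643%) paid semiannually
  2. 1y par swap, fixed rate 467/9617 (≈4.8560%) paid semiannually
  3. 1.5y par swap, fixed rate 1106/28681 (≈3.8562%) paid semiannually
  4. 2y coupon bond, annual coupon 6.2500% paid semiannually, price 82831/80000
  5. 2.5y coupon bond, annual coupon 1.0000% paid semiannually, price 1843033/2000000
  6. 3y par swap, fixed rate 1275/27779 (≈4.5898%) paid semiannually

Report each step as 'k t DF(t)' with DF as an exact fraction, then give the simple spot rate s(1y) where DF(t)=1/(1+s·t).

step 1 [0.5y] swap r/2=299/9701: DF=(1 − 299/9701·(0))/(1+299/9701) = 9701/10000 ≈ 0.970100
step 2 [1y] swap r/2=467/19234: DF=(1 − 467/19234·(0.970100))/(1+467/19234) = 9533/10000 ≈ 0.953300
step 3 [1.5y] swap r/2=553/28681: DF=(1 − 553/28681·(0.970100+0.953300))/(1+553/28681) = 9447/10000 ≈ 0.944700
step 4 [2y] bond c/2=1/32: DF=(82831/80000 − 1/32·(0.970100+0.953300+0.944700))/(1+1/32) = 9171/10000 ≈ 0.917100
step 5 [2.5y] bond c/2=1/200: DF=(1843033/2000000 − 1/200·(0.970100+0.953300+0.944700+0.917100))/(1+1/200) = 8981/10000 ≈ 0.898100
step 6 [3y] swap r/2=1275/55558: DF=(1 − 1275/55558·(0.970100+0.953300+0.944700+0.917100+0.898100))/(1+1275/55558) = 349/400 ≈ 0.872500

1 1/2 9701/10000
2 1 9533/10000
3 3/2 9447/10000
4 2 9171/10000
5 5/2 8981/10000
6 3 349/400
s(1y) = (1/(9533/10000) − 1)/(1) = 467/9533 ≈ 4.8988%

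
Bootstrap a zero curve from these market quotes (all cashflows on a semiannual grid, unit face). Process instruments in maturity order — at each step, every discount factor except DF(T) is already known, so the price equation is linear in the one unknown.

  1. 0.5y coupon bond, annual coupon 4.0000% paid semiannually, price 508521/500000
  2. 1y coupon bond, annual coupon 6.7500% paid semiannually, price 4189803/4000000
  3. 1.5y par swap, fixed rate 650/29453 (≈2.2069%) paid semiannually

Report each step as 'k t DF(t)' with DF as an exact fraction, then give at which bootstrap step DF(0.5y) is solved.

1 1/2 9971/10000
2 1 9807/10000
3 3/2 387/400
DF(0.5y) is solved at step 1

step 1 [0.5y] bond c/2=1/50: DF=(508521/500000 − 1/50·(0))/(1+1/50) = 9971/10000 ≈ 0.997100
step 2 [1y] bond c/2=27/800: DF=(4189803/4000000 − 27/800·(0.997100))/(1+27/800) = 9807/10000 ≈ 0.980700
step 3 [1.5y] swap r/2=325/29453: DF=(1 − 325/29453·(0.997100+0.980700))/(1+325/29453) = 387/400 ≈ 0.967500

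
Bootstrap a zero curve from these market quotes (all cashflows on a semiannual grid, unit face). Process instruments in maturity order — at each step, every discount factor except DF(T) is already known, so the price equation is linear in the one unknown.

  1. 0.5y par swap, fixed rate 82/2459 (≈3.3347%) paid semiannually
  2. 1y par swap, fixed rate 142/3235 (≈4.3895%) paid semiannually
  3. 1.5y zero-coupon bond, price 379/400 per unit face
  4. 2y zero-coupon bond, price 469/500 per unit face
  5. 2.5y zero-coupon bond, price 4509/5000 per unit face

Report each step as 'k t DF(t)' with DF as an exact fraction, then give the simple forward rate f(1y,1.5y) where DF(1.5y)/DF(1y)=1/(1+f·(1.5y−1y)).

1 1/2 2459/2500
2 1 4787/5000
3 3/2 379/400
4 2 469/500
5 5/2 4509/5000
f(1y,1.5y) = ((4787/5000)/(379/400) − 1)/(1/2) = 198/9475 ≈ 2.0897%

step 1 [0.5y] swap r/2=41/2459: DF=(1 − 41/2459·(0))/(1+41/2459) = 2459/2500 ≈ 0.983600
step 2 [1y] swap r/2=71/3235: DF=(1 − 71/3235·(0.983600))/(1+71/3235) = 4787/5000 ≈ 0.957400
step 3 [1.5y] zero: DF = P = 379/400 ≈ 0.947500
step 4 [2y] zero: DF = P = 469/500 ≈ 0.938000
step 5 [2.5y] zero: DF = P = 4509/5000 ≈ 0.901800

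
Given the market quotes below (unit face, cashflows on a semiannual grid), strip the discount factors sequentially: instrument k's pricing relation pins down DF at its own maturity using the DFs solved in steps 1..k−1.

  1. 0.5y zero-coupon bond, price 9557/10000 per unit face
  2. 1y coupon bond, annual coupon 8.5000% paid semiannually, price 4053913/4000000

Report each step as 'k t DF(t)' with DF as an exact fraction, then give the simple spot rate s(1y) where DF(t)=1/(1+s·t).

step 1 [0.5y] zero: DF = P = 9557/10000 ≈ 0.955700
step 2 [1y] bond c/2=17/400: DF=(4053913/4000000 − 17/400·(0.955700))/(1+17/400) = 2333/2500 ≈ 0.933200

1 1/2 9557/10000
2 1 2333/2500
s(1y) = (1/(2333/2500) − 1)/(1) = 167/2333 ≈ 7.1582%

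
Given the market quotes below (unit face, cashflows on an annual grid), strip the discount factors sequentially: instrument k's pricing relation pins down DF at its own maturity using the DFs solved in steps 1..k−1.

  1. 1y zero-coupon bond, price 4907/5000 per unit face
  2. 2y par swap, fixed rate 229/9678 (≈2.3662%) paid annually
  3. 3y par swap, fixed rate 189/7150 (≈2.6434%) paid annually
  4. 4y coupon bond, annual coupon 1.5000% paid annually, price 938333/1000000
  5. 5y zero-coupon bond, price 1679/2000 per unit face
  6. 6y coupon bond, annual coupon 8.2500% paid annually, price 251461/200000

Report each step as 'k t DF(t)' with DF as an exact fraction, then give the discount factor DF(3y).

step 1 [1y] zero: DF = P = 4907/5000 ≈ 0.981400
step 2 [2y] swap r/1=229/9678: DF=(1 − 229/9678·(0.981400))/(1+229/9678) = 4771/5000 ≈ 0.954200
step 3 [3y] swap r/1=189/7150: DF=(1 − 189/7150·(0.981400+0.954200))/(1+189/7150) = 2311/2500 ≈ 0.924400
step 4 [4y] bond c/1=3/200: DF=(938333/1000000 − 3/200·(0.981400+0.954200+0.924400))/(1+3/200) = 4411/5000 ≈ 0.882200
step 5 [5y] zero: DF = P = 1679/2000 ≈ 0.839500
step 6 [6y] bond c/1=33/400: DF=(251461/200000 − 33/400·(0.981400+0.954200+0.924400+0.882200+0.839500))/(1+33/400) = 8123/10000 ≈ 0.812300

1 1 4907/5000
2 2 4771/5000
3 3 2311/2500
4 4 4411/5000
5 5 1679/2000
6 6 8123/10000
DF(3y) = 2311/2500 ≈ 0.924400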